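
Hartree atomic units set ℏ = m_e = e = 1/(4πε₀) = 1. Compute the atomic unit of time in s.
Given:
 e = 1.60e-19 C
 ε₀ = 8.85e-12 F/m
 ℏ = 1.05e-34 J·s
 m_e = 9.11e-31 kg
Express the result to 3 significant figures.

Dimensional analysis gives τ_au = (4πε₀)²ℏ³/(m_e e⁴).
E_h = 4.38e-18 J
ℏ/E_h = 2.40e-17 s

2.40e-17 s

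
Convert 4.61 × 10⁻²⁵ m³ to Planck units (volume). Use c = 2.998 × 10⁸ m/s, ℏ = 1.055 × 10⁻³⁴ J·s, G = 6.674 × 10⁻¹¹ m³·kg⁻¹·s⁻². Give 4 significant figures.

Planck volume: V_P = (ℏG/c³)^(3/2) = 4.224 × 10⁻¹⁰⁵ m³.
4.61 × 10⁻²⁵ / 4.224 × 10⁻¹⁰⁵ = 1.091 × 10⁸⁰

1.091 × 10⁸⁰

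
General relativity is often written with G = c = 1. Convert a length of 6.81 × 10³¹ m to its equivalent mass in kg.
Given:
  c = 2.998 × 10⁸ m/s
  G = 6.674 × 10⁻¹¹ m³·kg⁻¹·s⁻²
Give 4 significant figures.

Length → mass via c²/G.
6.81 × 10³¹ m × (c²/G) = 9.171 × 10⁵⁸ kg

9.171 × 10⁵⁸ kg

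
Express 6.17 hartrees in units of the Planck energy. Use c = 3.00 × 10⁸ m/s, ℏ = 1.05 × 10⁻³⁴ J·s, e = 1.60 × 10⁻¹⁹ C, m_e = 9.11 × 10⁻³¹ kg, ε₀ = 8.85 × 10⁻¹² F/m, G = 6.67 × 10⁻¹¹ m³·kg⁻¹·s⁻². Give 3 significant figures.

hartree: E_h = m_e e⁴/(4πε₀ℏ)² = 4.38 × 10⁻¹⁸ J
Planck energy: E_P = √(ℏc⁵/G) = 1.96 × 10⁹ J
6.17 × 4.38 × 10⁻¹⁸ / 1.96 × 10⁹ = 1.38 × 10⁻²⁶

1.38 × 10⁻²⁶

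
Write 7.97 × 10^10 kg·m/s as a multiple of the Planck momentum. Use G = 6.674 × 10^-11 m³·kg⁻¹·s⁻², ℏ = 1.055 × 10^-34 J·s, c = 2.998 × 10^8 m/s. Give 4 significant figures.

Planck momentum: p_P = √(ℏc³/G) = 6.527 kg·m/s.
7.97 × 10^10 / 6.527 = 1.221 × 10^10

1.221 × 10^10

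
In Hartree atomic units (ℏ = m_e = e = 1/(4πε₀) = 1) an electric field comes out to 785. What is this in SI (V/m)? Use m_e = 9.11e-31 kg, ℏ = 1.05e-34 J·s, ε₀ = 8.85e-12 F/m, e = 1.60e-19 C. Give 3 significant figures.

One atomic unit of electric field: E_au = E_h/(e a₀) = m_e²e⁵/((4πε₀)³ℏ⁴) = 5.20e11 V/m.
785 × 5.20e11 V/m = 4.09e14 V/m

4.09e14 V/m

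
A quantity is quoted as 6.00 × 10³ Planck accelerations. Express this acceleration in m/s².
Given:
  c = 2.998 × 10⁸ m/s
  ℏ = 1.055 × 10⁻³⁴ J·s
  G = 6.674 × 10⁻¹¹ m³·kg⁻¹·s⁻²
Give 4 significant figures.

One Planck acceleration: a_P = √(c⁷/(ℏG)) = 5.560 × 10⁵¹ m/s².
6.00 × 10³ × 5.560 × 10⁵¹ m/s² = 3.336 × 10⁵⁵ m/s²

3.336 × 10⁵⁵ m/s²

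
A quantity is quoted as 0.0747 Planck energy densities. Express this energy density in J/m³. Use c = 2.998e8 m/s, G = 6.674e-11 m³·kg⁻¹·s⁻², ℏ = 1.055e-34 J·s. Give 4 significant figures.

3.460e112 J/m³

One Planck energy density: u_P = c⁷/(ℏG²) = 4.632e113 J/m³.
0.0747 × 4.632e113 J/m³ = 3.460e112 J/m³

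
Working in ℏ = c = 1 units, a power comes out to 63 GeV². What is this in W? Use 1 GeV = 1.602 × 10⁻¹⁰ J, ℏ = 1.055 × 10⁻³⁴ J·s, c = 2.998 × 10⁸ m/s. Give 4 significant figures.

Power is [E]/[T] = [E]²/ℏ.
1 GeV² → 1/ℏ × (1 GeV in J)² = 2.433 × 10¹⁴ W.
Result: 63 × 2.433 × 10¹⁴ = 1.533 × 10¹⁶ W.

1.533 × 10¹⁶ W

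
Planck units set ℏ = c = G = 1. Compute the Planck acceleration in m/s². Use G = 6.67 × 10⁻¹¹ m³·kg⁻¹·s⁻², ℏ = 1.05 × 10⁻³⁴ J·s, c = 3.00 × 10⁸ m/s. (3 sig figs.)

5.59 × 10⁵¹ m/s²

From ℏ = c = G = 1 the acceleration scale is a_P = √(c⁷/(ℏG)).
  = √(3.12 × 10¹⁰³)
  = 5.59 × 10⁵¹ m/s²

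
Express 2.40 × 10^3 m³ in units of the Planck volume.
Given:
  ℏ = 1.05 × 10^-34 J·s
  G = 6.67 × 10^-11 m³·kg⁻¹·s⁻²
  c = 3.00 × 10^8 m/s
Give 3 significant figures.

5.74 × 10^107

Planck volume: V_P = (ℏG/c³)^(3/2) = 4.18 × 10^-105 m³.
2.40 × 10^3 / 4.18 × 10^-105 = 5.74 × 10^107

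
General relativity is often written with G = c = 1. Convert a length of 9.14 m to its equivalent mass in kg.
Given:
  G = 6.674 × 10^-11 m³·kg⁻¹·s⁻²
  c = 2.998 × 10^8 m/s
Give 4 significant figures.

Length → mass via c²/G.
9.14 m × (c²/G) = 1.231 × 10^28 kg

1.231 × 10^28 kg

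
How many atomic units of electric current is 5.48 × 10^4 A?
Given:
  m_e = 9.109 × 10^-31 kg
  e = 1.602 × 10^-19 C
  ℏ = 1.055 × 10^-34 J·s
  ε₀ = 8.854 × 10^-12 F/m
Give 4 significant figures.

8.288 × 10^6

atomic unit of electric current: I_au = e E_h/ℏ = m_e e⁵/((4πε₀)²ℏ³) = 6.612 × 10^-3 A.
5.48 × 10^4 / 6.612 × 10^-3 = 8.288 × 10^6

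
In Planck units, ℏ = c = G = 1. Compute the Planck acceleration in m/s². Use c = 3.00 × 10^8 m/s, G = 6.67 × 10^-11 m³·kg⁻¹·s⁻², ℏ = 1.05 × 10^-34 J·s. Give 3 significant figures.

5.59 × 10^51 m/s²

The unique combination of the constants set to 1 with dimensions of acceleration is a_P = √(c⁷/(ℏG)).
  = √(3.12 × 10^103)
  = 5.59 × 10^51 m/s²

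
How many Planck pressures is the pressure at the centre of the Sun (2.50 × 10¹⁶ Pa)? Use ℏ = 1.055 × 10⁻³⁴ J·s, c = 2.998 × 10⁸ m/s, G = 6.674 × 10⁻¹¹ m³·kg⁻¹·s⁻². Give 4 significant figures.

5.397 × 10⁻⁹⁸

Planck pressure: p_P = c⁷/(ℏG²) = 4.632 × 10¹¹³ Pa.
2.50 × 10¹⁶ / 4.632 × 10¹¹³ = 5.397 × 10⁻⁹⁸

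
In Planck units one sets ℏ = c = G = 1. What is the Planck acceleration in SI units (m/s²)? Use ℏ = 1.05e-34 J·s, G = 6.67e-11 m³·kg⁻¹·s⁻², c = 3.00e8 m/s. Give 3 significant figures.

5.59e51 m/s²

a_P = √(c⁷/(ℏG))
  = √(3.12e103)
  = 5.59e51 m/s²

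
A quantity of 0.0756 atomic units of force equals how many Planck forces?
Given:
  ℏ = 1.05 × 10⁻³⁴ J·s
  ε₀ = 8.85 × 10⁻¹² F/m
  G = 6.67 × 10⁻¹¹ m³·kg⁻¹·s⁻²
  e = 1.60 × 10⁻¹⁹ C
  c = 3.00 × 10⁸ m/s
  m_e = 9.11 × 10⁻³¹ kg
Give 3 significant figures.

atomic unit of force: F_au = E_h/a₀ = m_e²e⁶/((4πε₀)³ℏ⁴) = 8.33 × 10⁻⁸ N
Planck force: F_P = c⁴/G = 1.21 × 10⁴⁴ N
0.0756 × 8.33 × 10⁻⁸ / 1.21 × 10⁴⁴ = 5.18 × 10⁻⁵³

5.18 × 10⁻⁵³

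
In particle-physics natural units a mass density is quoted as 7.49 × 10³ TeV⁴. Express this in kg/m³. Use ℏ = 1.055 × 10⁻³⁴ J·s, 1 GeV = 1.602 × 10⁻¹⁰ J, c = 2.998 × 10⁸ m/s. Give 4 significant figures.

Mass density is [E]/(c²[L]³) = [E]⁴/(ℏ³c⁵).
1 GeV⁴ → 1/(ℏ³c⁵) × (1 GeV in J)⁴ = 2.316 × 10²⁰ kg/m³.
Convert the energy scale: 7.49 × 10³ TeV⁴ = 7.49 × 10¹⁵ GeV⁴.
Result: 7.49 × 10¹⁵ × 2.316 × 10²⁰ = 1.735 × 10³⁶ kg/m³.

1.735 × 10³⁶ kg/m³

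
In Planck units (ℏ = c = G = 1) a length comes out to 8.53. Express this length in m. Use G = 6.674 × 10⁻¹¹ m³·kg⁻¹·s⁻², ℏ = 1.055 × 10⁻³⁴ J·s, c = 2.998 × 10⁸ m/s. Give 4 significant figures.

One Planck length: ℓ_P = √(ℏG/c³) = 1.616 × 10⁻³⁵ m.
8.53 × 1.616 × 10⁻³⁵ m = 1.379 × 10⁻³⁴ m

1.379 × 10⁻³⁴ m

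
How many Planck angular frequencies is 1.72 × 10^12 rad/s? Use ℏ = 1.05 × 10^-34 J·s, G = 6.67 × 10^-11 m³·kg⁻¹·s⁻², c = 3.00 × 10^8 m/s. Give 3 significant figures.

Planck angular frequency: ω_P = √(c⁵/(ℏG)) = 1.86 × 10^43 rad/s.
1.72 × 10^12 / 1.86 × 10^43 = 9.23 × 10^-32

9.23 × 10^-32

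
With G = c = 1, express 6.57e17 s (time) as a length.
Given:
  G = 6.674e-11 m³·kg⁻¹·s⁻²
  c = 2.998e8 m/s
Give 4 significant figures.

1.970e26 m

Time → length via c.
6.57e17 s × (c) = 1.970e26 m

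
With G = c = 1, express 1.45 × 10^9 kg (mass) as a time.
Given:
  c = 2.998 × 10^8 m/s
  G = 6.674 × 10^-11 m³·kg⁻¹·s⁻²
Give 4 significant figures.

Mass → time via G/c³.
1.45 × 10^9 kg × (G/c³) = 3.591 × 10^-27 s

3.591 × 10^-27 s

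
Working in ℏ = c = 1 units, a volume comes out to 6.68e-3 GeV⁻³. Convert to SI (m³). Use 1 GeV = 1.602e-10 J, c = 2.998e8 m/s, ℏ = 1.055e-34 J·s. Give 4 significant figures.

5.141e-50 m³

Volume is [L]³ = [E]⁻³·(ℏc)³.
1 GeV⁻³ → (ℏc)³ × (1 GeV in J)⁻³ = 7.696e-48 m³.
Result: 6.68e-3 × 7.696e-48 = 5.141e-50 m³.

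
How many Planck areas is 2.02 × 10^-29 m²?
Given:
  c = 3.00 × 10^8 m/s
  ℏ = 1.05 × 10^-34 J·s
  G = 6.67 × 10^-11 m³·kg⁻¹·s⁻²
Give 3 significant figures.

7.79 × 10^40

Planck area: A_P = ℏG/c³ = 2.59 × 10^-70 m².
2.02 × 10^-29 / 2.59 × 10^-70 = 7.79 × 10^40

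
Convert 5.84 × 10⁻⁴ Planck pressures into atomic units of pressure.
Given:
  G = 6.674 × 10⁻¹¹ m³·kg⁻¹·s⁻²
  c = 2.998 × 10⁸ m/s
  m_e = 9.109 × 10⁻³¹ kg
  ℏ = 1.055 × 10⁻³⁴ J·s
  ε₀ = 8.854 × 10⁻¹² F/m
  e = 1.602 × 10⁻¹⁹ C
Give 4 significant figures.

9.236 × 10⁹⁶

Planck pressure: p_P = c⁷/(ℏG²) = 4.632 × 10¹¹³ Pa
atomic unit of pressure: P_au = E_h/a₀³ = m_e⁴e¹⁰/((4πε₀)⁵ℏ⁸) = 2.929 × 10¹³ Pa
5.84 × 10⁻⁴ × 4.632 × 10¹¹³ / 2.929 × 10¹³ = 9.236 × 10⁹⁶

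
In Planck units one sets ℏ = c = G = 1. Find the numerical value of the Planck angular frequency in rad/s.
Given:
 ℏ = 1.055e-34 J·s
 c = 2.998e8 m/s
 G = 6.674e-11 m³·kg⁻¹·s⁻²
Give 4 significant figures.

ω_P = √(c⁵/(ℏG))
  = √(3.440e86)
  = 1.855e43 rad/s

1.855e43 rad/s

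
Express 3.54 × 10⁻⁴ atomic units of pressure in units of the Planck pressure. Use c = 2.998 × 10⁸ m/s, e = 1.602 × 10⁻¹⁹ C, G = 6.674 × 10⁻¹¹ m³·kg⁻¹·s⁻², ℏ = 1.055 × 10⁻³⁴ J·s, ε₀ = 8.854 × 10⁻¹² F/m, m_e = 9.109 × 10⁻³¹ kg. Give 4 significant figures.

atomic unit of pressure: P_au = E_h/a₀³ = m_e⁴e¹⁰/((4πε₀)⁵ℏ⁸) = 2.929 × 10¹³ Pa
Planck pressure: p_P = c⁷/(ℏG²) = 4.632 × 10¹¹³ Pa
3.54 × 10⁻⁴ × 2.929 × 10¹³ / 4.632 × 10¹¹³ = 2.238 × 10⁻¹⁰⁴

2.238 × 10⁻¹⁰⁴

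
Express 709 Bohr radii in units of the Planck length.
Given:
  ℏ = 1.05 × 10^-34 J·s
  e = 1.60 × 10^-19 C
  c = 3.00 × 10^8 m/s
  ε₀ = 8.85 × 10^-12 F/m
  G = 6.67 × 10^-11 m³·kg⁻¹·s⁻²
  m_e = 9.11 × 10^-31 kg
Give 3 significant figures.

2.31 × 10^27

Bohr radius: a₀ = 4πε₀ℏ²/(m_e e²) = 5.26 × 10^-11 m
Planck length: ℓ_P = √(ℏG/c³) = 1.61 × 10^-35 m
709 × 5.26 × 10^-11 / 1.61 × 10^-35 = 2.31 × 10^27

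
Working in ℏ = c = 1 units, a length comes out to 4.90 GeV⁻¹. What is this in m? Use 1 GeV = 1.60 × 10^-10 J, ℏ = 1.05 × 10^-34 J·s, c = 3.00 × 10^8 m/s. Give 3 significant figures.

A length is [E]⁻¹ in ℏ=c=1; restore one factor of ℏc.
1 GeV⁻¹ → ℏc × (1 GeV in J)⁻¹ = 1.97 × 10^-16 m.
Result: 4.90 × 1.97 × 10^-16 = 9.65 × 10^-16 m.

9.65 × 10^-16 m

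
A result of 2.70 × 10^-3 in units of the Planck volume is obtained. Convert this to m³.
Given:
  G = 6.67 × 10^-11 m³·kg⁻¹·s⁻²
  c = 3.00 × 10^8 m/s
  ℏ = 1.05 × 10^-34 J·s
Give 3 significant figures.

One Planck volume: V_P = (ℏG/c³)^(3/2) = 4.18 × 10^-105 m³.
2.70 × 10^-3 × 4.18 × 10^-105 m³ = 1.13 × 10^-107 m³

1.13 × 10^-107 m³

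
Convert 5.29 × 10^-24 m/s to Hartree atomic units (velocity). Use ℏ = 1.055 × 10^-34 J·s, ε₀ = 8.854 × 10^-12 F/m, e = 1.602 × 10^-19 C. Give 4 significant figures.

atomic unit of velocity: v_au = e²/(4πε₀ℏ) = 2.186 × 10^6 m/s.
5.29 × 10^-24 / 2.186 × 10^6 = 2.420 × 10^-30

2.420 × 10^-30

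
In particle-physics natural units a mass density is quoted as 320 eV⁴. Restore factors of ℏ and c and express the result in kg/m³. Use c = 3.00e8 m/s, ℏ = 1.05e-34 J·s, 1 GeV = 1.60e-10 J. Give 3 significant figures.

Mass density is [E]/(c²[L]³) = [E]⁴/(ℏ³c⁵).
1 GeV⁴ → 1/(ℏ³c⁵) × (1 GeV in J)⁴ = 2.33e20 kg/m³.
Convert the energy scale: 320 eV⁴ = 3.20e-34 GeV⁴.
Result: 3.20e-34 × 2.33e20 = 7.46e-14 kg/m³.

7.46e-14 kg/m³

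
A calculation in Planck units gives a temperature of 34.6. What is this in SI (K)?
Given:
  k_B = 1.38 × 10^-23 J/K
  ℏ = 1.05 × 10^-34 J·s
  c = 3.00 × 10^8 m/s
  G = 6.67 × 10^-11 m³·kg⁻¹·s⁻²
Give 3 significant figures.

4.90 × 10^33 K

One Planck temperature: T_P = √(ℏc⁵/G) / k_B = 1.42 × 10^32 K.
34.6 × 1.42 × 10^32 K = 4.90 × 10^33 K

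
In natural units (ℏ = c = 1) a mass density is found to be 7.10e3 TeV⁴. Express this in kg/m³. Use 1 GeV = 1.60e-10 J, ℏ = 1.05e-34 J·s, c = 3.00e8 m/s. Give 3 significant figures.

Mass density is [E]/(c²[L]³) = [E]⁴/(ℏ³c⁵).
1 GeV⁴ → 1/(ℏ³c⁵) × (1 GeV in J)⁴ = 2.33e20 kg/m³.
Convert the energy scale: 7.10e3 TeV⁴ = 7.10e15 GeV⁴.
Result: 7.10e15 × 2.33e20 = 1.65e36 kg/m³.

1.65e36 kg/m³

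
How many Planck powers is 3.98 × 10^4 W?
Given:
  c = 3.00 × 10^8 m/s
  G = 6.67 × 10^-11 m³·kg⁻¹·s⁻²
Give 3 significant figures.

Planck power: P_P = c⁵/G = 3.64 × 10^52 W.
3.98 × 10^4 / 3.64 × 10^52 = 1.09 × 10^-48

1.09 × 10^-48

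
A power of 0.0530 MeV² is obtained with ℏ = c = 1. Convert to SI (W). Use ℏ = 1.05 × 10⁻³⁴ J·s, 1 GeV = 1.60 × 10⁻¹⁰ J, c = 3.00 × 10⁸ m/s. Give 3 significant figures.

Power is [E]/[T] = [E]²/ℏ.
1 GeV² → 1/ℏ × (1 GeV in J)² = 2.44 × 10¹⁴ W.
Convert the energy scale: 0.0530 MeV² = 5.30 × 10⁻⁸ GeV².
Result: 5.30 × 10⁻⁸ × 2.44 × 10¹⁴ = 1.29 × 10⁷ W.

1.29 × 10⁷ W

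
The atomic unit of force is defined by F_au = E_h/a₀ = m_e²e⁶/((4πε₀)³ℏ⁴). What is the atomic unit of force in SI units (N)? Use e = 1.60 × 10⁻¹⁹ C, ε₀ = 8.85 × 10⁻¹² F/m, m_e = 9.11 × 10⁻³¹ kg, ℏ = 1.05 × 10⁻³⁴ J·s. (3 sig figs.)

F_au = E_h/a₀ = m_e²e⁶/((4πε₀)³ℏ⁴)
E_h = 4.38 × 10⁻¹⁸ J
a₀ = 5.26 × 10⁻¹¹ m
E_h/a₀ = 8.33 × 10⁻⁸ N

8.33 × 10⁻⁸ N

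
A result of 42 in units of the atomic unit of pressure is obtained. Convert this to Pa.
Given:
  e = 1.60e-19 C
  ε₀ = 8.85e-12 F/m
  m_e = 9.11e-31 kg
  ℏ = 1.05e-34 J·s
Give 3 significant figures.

One atomic unit of pressure: P_au = E_h/a₀³ = m_e⁴e¹⁰/((4πε₀)⁵ℏ⁸) = 3.01e13 Pa.
42 × 3.01e13 Pa = 1.27e15 Pa

1.27e15 Pa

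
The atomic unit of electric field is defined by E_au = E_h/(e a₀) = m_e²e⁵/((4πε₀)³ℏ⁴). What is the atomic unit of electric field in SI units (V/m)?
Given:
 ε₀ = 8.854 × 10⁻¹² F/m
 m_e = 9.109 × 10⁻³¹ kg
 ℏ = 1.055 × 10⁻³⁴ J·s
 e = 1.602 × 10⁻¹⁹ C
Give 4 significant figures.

E_au = E_h/(e a₀) = m_e²e⁵/((4πε₀)³ℏ⁴)
E_h = 4.354 × 10⁻¹⁸ J
a₀ = 5.297 × 10⁻¹¹ m
E_h/(e·a₀) = 5.131 × 10¹¹ V/m

5.131 × 10¹¹ V/m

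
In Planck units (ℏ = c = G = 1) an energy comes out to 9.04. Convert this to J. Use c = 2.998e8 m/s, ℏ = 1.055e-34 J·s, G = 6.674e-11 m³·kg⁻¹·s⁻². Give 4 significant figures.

1.769e10 J

One Planck energy: E_P = √(ℏc⁵/G) = 1.957e9 J.
9.04 × 1.957e9 J = 1.769e10 J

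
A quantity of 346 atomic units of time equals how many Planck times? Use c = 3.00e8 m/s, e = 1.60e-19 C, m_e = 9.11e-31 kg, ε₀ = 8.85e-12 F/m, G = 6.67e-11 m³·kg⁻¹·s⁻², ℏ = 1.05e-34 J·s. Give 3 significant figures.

1.55e29

atomic unit of time: τ_au = (4πε₀)²ℏ³/(m_e e⁴) = 2.40e-17 s
Planck time: t_P = √(ℏG/c⁵) = 5.37e-44 s
346 × 2.40e-17 / 5.37e-44 = 1.55e29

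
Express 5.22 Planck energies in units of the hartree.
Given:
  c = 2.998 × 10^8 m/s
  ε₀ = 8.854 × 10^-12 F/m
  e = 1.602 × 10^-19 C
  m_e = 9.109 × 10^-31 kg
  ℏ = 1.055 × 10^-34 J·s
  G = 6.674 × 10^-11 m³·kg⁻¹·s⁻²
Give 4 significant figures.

Planck energy: E_P = √(ℏc⁵/G) = 1.957 × 10^9 J
hartree: E_h = m_e e⁴/(4πε₀ℏ)² = 4.354 × 10^-18 J
5.22 × 1.957 × 10^9 / 4.354 × 10^-18 = 2.346 × 10^27

2.346 × 10^27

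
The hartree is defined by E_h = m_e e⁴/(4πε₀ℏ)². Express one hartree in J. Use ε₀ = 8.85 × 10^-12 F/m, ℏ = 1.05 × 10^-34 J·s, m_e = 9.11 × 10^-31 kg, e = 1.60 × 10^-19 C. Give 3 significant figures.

E_h = m_e e⁴/(4πε₀ℏ)²
  = 5.97 × 10^-106 / 1.36 × 10^-88
  = 4.38 × 10^-18 J

4.38 × 10^-18 J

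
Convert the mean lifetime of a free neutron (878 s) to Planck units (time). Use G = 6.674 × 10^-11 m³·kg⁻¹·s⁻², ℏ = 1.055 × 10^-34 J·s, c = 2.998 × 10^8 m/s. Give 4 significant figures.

1.628 × 10^46

Planck time: t_P = √(ℏG/c⁵) = 5.392 × 10^-44 s.
878 / 5.392 × 10^-44 = 1.628 × 10^46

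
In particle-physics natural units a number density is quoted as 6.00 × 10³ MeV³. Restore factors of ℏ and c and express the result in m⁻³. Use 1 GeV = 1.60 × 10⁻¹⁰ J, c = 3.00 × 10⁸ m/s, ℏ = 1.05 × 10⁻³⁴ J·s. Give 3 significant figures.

7.86 × 10⁴¹ m⁻³

Number density is [L]⁻³ = [E]³/(ℏc)³.
1 GeV³ → 1/(ℏc)³ × (1 GeV in J)³ = 1.31 × 10⁴⁷ m⁻³.
Convert the energy scale: 6.00 × 10³ MeV³ = 6.00 × 10⁻⁶ GeV³.
Result: 6.00 × 10⁻⁶ × 1.31 × 10⁴⁷ = 7.86 × 10⁴¹ m⁻³.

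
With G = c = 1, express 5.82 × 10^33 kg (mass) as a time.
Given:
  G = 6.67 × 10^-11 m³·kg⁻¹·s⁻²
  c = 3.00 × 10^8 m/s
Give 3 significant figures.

Mass → time via G/c³.
5.82 × 10^33 kg × (G/c³) = 0.0144 s

0.0144 s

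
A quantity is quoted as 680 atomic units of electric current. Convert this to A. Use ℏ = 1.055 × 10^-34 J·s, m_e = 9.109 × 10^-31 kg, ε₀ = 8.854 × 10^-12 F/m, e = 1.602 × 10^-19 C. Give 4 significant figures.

One atomic unit of electric current: I_au = e E_h/ℏ = m_e e⁵/((4πε₀)²ℏ³) = 6.612 × 10^-3 A.
680 × 6.612 × 10^-3 A = 4.496 A

4.496 A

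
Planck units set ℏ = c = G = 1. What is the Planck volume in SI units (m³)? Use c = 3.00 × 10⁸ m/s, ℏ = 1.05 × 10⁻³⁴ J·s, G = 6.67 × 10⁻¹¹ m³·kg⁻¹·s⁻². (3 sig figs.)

Dimensional analysis gives V_P = (ℏG/c³)^(3/2).
  = √(1.75 × 10⁻²⁰⁹)
  = 4.18 × 10⁻¹⁰⁵ m³

4.18 × 10⁻¹⁰⁵ m³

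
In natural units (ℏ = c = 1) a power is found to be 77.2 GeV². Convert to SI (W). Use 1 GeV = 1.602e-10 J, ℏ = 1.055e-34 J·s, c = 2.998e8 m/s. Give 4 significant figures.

1.878e16 W

Power is [E]/[T] = [E]²/ℏ.
1 GeV² → 1/ℏ × (1 GeV in J)² = 2.433e14 W.
Result: 77.2 × 2.433e14 = 1.878e16 W.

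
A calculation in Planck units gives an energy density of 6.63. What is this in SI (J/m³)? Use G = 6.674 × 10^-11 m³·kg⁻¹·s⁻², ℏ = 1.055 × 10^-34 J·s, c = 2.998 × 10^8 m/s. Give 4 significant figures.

One Planck energy density: u_P = c⁷/(ℏG²) = 4.632 × 10^113 J/m³.
6.63 × 4.632 × 10^113 J/m³ = 3.071 × 10^114 J/m³

3.071 × 10^114 J/m³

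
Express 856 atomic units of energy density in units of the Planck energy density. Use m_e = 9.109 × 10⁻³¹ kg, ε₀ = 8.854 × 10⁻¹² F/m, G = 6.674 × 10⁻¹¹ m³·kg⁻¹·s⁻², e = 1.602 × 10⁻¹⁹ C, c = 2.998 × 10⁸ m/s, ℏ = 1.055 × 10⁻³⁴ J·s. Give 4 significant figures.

5.413 × 10⁻⁹⁸

atomic unit of energy density: u_au = E_h/a₀³ = m_e⁴e¹⁰/((4πε₀)⁵ℏ⁸) = 2.929 × 10¹³ J/m³
Planck energy density: u_P = c⁷/(ℏG²) = 4.632 × 10¹¹³ J/m³
856 × 2.929 × 10¹³ / 4.632 × 10¹¹³ = 5.413 × 10⁻⁹⁸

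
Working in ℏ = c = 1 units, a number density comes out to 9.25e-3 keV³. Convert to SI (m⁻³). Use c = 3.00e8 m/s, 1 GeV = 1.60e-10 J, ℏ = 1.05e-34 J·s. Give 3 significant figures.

Number density is [L]⁻³ = [E]³/(ℏc)³.
1 GeV³ → 1/(ℏc)³ × (1 GeV in J)³ = 1.31e47 m⁻³.
Convert the energy scale: 9.25e-3 keV³ = 9.25e-21 GeV³.
Result: 9.25e-21 × 1.31e47 = 1.21e27 m⁻³.

1.21e27 m⁻³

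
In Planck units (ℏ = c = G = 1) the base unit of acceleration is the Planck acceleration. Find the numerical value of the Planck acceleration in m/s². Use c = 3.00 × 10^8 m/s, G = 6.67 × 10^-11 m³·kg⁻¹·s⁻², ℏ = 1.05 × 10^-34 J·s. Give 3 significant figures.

5.59 × 10^51 m/s²

a_P = √(c⁷/(ℏG))
  = √(3.12 × 10^103)
  = 5.59 × 10^51 m/s²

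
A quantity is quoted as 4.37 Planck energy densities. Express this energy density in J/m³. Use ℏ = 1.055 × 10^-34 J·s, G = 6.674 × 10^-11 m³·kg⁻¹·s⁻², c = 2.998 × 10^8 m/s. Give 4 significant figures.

One Planck energy density: u_P = c⁷/(ℏG²) = 4.632 × 10^113 J/m³.
4.37 × 4.632 × 10^113 J/m³ = 2.024 × 10^114 J/m³

2.024 × 10^114 J/m³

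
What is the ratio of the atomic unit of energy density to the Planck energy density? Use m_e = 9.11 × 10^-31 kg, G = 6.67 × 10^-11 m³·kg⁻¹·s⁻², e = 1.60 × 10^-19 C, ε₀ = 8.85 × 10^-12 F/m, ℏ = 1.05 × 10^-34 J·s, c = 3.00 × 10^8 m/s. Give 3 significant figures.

6.44 × 10^-101

atomic unit of energy density: u_au = E_h/a₀³ = m_e⁴e¹⁰/((4πε₀)⁵ℏ⁸) = 3.01 × 10^13 J/m³
Planck energy density: u_P = c⁷/(ℏG²) = 4.68 × 10^113 J/m³
ratio = 3.01 × 10^13 / 4.68 × 10^113 = 6.44 × 10^-101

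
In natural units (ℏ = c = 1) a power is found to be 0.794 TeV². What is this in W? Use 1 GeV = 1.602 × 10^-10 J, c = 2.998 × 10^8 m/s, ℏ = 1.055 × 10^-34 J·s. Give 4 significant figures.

Power is [E]/[T] = [E]²/ℏ.
1 GeV² → 1/ℏ × (1 GeV in J)² = 2.433 × 10^14 W.
Convert the energy scale: 0.794 TeV² = 7.94 × 10^5 GeV².
Result: 7.94 × 10^5 × 2.433 × 10^14 = 1.931 × 10^20 W.

1.931 × 10^20 W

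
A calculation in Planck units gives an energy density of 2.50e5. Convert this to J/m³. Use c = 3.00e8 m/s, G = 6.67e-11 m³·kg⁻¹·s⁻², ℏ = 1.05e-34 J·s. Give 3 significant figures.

1.17e119 J/m³

One Planck energy density: u_P = c⁷/(ℏG²) = 4.68e113 J/m³.
2.50e5 × 4.68e113 J/m³ = 1.17e119 J/m³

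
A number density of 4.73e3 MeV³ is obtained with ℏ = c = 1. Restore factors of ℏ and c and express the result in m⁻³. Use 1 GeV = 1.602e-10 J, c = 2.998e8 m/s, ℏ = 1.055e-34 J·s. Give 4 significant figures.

6.146e41 m⁻³

Number density is [L]⁻³ = [E]³/(ℏc)³.
1 GeV³ → 1/(ℏc)³ × (1 GeV in J)³ = 1.299e47 m⁻³.
Convert the energy scale: 4.73e3 MeV³ = 4.73e-6 GeV³.
Result: 4.73e-6 × 1.299e47 = 6.146e41 m⁻³.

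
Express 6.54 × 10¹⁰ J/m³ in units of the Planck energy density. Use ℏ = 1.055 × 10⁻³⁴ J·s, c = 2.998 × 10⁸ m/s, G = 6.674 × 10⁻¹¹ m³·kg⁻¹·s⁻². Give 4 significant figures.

1.412 × 10⁻¹⁰³

Planck energy density: u_P = c⁷/(ℏG²) = 4.632 × 10¹¹³ J/m³.
6.54 × 10¹⁰ / 4.632 × 10¹¹³ = 1.412 × 10⁻¹⁰³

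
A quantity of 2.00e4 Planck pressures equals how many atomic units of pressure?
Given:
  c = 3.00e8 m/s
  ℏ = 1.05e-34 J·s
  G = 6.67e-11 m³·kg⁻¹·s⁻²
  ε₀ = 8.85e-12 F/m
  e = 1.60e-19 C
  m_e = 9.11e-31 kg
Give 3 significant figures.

Planck pressure: p_P = c⁷/(ℏG²) = 4.68e113 Pa
atomic unit of pressure: P_au = E_h/a₀³ = m_e⁴e¹⁰/((4πε₀)⁵ℏ⁸) = 3.01e13 Pa
2.00e4 × 4.68e113 / 3.01e13 = 3.11e104

3.11e104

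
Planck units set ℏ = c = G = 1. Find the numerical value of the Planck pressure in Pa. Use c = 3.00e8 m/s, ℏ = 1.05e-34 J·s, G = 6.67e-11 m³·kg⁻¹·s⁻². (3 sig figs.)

The unique combination of the constants set to 1 with dimensions of pressure is p_P = c⁷/(ℏG²).
  = 2.19e59 / 4.67e-55
  = 4.68e113 Pa

4.68e113 Pa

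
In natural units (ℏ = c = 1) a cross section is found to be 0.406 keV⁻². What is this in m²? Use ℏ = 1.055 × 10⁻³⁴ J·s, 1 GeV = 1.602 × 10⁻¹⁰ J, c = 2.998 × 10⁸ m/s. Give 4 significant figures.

Area is [L]² = [E]⁻²·(ℏc)²; restore (ℏc)².
1 GeV⁻² → (ℏc)² × (1 GeV in J)⁻² = 3.898 × 10⁻³² m².
Convert the energy scale: 0.406 keV⁻² = 4.06 × 10¹¹ GeV⁻².
Result: 4.06 × 10¹¹ × 3.898 × 10⁻³² = 1.583 × 10⁻²⁰ m².

1.583 × 10⁻²⁰ m²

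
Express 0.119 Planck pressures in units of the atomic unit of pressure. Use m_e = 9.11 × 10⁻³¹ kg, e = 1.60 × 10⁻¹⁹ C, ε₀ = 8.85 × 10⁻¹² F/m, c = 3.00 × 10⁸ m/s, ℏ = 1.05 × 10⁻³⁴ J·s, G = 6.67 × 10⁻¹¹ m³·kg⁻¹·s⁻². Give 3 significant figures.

Planck pressure: p_P = c⁷/(ℏG²) = 4.68 × 10¹¹³ Pa
atomic unit of pressure: P_au = E_h/a₀³ = m_e⁴e¹⁰/((4πε₀)⁵ℏ⁸) = 3.01 × 10¹³ Pa
0.119 × 4.68 × 10¹¹³ / 3.01 × 10¹³ = 1.85 × 10⁹⁹

1.85 × 10⁹⁹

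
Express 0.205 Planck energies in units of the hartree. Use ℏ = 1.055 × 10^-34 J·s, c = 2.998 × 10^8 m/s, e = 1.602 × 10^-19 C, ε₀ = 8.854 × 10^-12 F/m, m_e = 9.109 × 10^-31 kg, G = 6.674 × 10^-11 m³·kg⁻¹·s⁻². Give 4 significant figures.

Planck energy: E_P = √(ℏc⁵/G) = 1.957 × 10^9 J
hartree: E_h = m_e e⁴/(4πε₀ℏ)² = 4.354 × 10^-18 J
0.205 × 1.957 × 10^9 / 4.354 × 10^-18 = 9.212 × 10^25

9.212 × 10^25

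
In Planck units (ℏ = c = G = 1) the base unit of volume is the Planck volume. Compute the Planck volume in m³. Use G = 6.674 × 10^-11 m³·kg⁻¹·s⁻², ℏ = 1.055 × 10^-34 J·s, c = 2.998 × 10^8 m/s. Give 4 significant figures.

4.224 × 10^-105 m³

V_P = (ℏG/c³)^(3/2)
  = √(1.784 × 10^-209)
  = 4.224 × 10^-105 m³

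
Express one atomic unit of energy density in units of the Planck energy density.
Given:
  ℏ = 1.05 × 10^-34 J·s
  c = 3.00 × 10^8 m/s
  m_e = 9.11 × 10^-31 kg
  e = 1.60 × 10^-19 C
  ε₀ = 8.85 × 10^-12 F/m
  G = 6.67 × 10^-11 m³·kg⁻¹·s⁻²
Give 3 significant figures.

atomic unit of energy density: u_au = E_h/a₀³ = m_e⁴e¹⁰/((4πε₀)⁵ℏ⁸) = 3.01 × 10^13 J/m³
Planck energy density: u_P = c⁷/(ℏG²) = 4.68 × 10^113 J/m³
ratio = 3.01 × 10^13 / 4.68 × 10^113 = 6.44 × 10^-101

6.44 × 10^-101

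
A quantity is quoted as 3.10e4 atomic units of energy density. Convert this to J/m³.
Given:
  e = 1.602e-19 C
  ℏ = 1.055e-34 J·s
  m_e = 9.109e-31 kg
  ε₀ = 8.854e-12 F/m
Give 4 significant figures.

One atomic unit of energy density: u_au = E_h/a₀³ = m_e⁴e¹⁰/((4πε₀)⁵ℏ⁸) = 2.929e13 J/m³.
3.10e4 × 2.929e13 J/m³ = 9.080e17 J/m³

9.080e17 J/m³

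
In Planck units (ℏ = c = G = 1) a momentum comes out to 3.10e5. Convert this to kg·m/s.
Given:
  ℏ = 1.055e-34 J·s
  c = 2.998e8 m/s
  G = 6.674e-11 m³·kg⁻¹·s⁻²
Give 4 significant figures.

2.023e6 kg·m/s

One Planck momentum: p_P = √(ℏc³/G) = 6.527 kg·m/s.
3.10e5 × 6.527 kg·m/s = 2.023e6 kg·m/s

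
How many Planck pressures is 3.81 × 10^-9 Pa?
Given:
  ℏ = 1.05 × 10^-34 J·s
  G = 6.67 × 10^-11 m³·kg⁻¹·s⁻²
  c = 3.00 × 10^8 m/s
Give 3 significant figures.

Planck pressure: p_P = c⁷/(ℏG²) = 4.68 × 10^113 Pa.
3.81 × 10^-9 / 4.68 × 10^113 = 8.14 × 10^-123

8.14 × 10^-123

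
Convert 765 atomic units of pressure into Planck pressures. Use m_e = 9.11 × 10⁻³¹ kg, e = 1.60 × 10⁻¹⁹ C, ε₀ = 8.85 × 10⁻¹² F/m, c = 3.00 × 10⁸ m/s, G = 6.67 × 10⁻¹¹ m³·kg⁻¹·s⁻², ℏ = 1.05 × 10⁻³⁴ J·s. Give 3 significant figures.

4.92 × 10⁻⁹⁸

atomic unit of pressure: P_au = E_h/a₀³ = m_e⁴e¹⁰/((4πε₀)⁵ℏ⁸) = 3.01 × 10¹³ Pa
Planck pressure: p_P = c⁷/(ℏG²) = 4.68 × 10¹¹³ Pa
765 × 3.01 × 10¹³ / 4.68 × 10¹¹³ = 4.92 × 10⁻⁹⁸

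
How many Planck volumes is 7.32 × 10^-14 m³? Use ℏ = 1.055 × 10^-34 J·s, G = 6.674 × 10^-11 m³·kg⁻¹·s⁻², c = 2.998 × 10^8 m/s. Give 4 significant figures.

Planck volume: V_P = (ℏG/c³)^(3/2) = 4.224 × 10^-105 m³.
7.32 × 10^-14 / 4.224 × 10^-105 = 1.733 × 10^91

1.733 × 10^91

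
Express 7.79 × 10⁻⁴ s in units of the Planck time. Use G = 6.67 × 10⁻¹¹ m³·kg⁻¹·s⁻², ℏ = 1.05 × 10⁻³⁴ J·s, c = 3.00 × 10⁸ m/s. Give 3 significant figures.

1.45 × 10⁴⁰

Planck time: t_P = √(ℏG/c⁵) = 5.37 × 10⁻⁴⁴ s.
7.79 × 10⁻⁴ / 5.37 × 10⁻⁴⁴ = 1.45 × 10⁴⁰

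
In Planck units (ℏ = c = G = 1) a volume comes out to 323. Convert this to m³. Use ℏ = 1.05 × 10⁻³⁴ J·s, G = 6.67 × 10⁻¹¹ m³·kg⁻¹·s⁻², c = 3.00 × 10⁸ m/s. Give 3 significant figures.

One Planck volume: V_P = (ℏG/c³)^(3/2) = 4.18 × 10⁻¹⁰⁵ m³.
323 × 4.18 × 10⁻¹⁰⁵ m³ = 1.35 × 10⁻¹⁰² m³

1.35 × 10⁻¹⁰² m³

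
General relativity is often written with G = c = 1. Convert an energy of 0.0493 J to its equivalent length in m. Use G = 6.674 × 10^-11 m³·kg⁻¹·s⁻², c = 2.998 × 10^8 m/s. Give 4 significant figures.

4.073 × 10^-46 m

Energy → length via G/c⁴.
0.0493 J × (G/c⁴) = 4.073 × 10^-46 m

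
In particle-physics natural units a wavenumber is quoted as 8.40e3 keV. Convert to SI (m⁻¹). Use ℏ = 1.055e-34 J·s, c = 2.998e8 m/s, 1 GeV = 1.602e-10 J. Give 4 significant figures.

Inverse length is [E]/(ℏc).
1 GeV → 1/(ℏc) × (1 GeV in J) = 5.065e15 m⁻¹.
Convert the energy scale: 8.40e3 keV = 8.40e-3 GeV.
Result: 8.40e-3 × 5.065e15 = 4.255e13 m⁻¹.

4.255e13 m⁻¹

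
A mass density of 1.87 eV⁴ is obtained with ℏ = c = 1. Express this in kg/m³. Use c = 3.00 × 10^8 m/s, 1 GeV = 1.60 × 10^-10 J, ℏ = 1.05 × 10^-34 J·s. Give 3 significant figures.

Mass density is [E]/(c²[L]³) = [E]⁴/(ℏ³c⁵).
1 GeV⁴ → 1/(ℏ³c⁵) × (1 GeV in J)⁴ = 2.33 × 10^20 kg/m³.
Convert the energy scale: 1.87 eV⁴ = 1.87 × 10^-36 GeV⁴.
Result: 1.87 × 10^-36 × 2.33 × 10^20 = 4.36 × 10^-16 kg/m³.

4.36 × 10^-16 kg/m³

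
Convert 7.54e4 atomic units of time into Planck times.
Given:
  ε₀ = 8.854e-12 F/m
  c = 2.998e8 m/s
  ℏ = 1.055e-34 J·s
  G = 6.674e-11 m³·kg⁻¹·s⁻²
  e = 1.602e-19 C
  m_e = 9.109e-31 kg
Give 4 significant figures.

3.388e31

atomic unit of time: τ_au = (4πε₀)²ℏ³/(m_e e⁴) = 2.423e-17 s
Planck time: t_P = √(ℏG/c⁵) = 5.392e-44 s
7.54e4 × 2.423e-17 / 5.392e-44 = 3.388e31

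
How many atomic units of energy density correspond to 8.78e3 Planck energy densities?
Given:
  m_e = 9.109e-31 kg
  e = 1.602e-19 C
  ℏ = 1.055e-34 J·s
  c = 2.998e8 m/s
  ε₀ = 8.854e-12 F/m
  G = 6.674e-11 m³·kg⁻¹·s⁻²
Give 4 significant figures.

Planck energy density: u_P = c⁷/(ℏG²) = 4.632e113 J/m³
atomic unit of energy density: u_au = E_h/a₀³ = m_e⁴e¹⁰/((4πε₀)⁵ℏ⁸) = 2.929e13 J/m³
8.78e3 × 4.632e113 / 2.929e13 = 1.389e104

1.389e104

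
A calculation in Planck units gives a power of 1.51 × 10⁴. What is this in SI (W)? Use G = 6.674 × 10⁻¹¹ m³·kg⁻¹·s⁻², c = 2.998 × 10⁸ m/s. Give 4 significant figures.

One Planck power: P_P = c⁵/G = 3.629 × 10⁵² W.
1.51 × 10⁴ × 3.629 × 10⁵² W = 5.480 × 10⁵⁶ W

5.480 × 10⁵⁶ W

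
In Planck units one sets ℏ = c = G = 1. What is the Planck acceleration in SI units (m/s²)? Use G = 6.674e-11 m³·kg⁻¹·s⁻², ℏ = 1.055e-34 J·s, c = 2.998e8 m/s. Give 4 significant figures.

a_P = √(c⁷/(ℏG))
  = √(3.092e103)
  = 5.560e51 m/s²

5.560e51 m/s²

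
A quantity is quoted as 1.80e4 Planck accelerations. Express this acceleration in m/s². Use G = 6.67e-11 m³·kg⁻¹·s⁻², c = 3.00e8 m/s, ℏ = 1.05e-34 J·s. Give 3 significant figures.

One Planck acceleration: a_P = √(c⁷/(ℏG)) = 5.59e51 m/s².
1.80e4 × 5.59e51 m/s² = 1.01e56 m/s²

1.01e56 m/s²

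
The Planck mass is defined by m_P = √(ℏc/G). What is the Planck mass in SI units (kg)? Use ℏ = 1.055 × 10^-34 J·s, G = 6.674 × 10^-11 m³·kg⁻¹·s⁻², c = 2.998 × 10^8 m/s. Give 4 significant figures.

2.177 × 10^-8 kg

m_P = √(ℏc/G)
  = √(4.739 × 10^-16)
  = 2.177 × 10^-8 kg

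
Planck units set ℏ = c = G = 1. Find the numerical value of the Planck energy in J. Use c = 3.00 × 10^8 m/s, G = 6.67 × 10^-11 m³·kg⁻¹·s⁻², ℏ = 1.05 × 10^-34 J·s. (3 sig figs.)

1.96 × 10^9 J

Dimensional analysis gives E_P = √(ℏc⁵/G).
  = √(3.83 × 10^18)
  = 1.96 × 10^9 J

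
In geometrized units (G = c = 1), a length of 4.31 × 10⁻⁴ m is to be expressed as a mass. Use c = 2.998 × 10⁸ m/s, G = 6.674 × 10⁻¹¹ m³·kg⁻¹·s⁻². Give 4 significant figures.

5.804 × 10²³ kg

Length → mass via c²/G.
4.31 × 10⁻⁴ m × (c²/G) = 5.804 × 10²³ kg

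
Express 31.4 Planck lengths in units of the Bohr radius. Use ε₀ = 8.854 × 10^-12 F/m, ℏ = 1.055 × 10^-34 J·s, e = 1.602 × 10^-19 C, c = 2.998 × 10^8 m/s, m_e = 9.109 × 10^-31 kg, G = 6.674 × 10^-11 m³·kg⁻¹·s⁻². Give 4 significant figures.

Planck length: ℓ_P = √(ℏG/c³) = 1.616 × 10^-35 m
Bohr radius: a₀ = 4πε₀ℏ²/(m_e e²) = 5.297 × 10^-11 m
31.4 × 1.616 × 10^-35 / 5.297 × 10^-11 = 9.582 × 10^-24

9.582 × 10^-24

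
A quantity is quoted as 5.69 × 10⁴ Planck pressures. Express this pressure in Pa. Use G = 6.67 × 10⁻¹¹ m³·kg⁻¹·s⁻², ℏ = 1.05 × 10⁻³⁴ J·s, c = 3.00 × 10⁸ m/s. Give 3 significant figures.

2.66 × 10¹¹⁸ Pa

One Planck pressure: p_P = c⁷/(ℏG²) = 4.68 × 10¹¹³ Pa.
5.69 × 10⁴ × 4.68 × 10¹¹³ Pa = 2.66 × 10¹¹⁸ Pa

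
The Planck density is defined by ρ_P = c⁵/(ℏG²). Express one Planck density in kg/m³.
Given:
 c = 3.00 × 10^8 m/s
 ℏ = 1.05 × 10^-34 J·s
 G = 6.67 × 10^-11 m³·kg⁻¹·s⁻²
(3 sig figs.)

5.20 × 10^96 kg/m³

ρ_P = c⁵/(ℏG²)
  = 2.43 × 10^42 / 4.67 × 10^-55
  = 5.20 × 10^96 kg/m³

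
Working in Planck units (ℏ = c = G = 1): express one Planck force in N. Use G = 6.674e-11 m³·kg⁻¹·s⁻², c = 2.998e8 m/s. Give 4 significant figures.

1.210e44 N

From ℏ = c = G = 1 the force scale is F_P = c⁴/G.
  = 8.078e33 / 6.674e-11
  = 1.210e44 N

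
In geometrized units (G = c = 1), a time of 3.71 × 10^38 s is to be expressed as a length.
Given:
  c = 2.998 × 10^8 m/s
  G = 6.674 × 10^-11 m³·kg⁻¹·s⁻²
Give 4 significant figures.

1.112 × 10^47 m

Time → length via c.
3.71 × 10^38 s × (c) = 1.112 × 10^47 m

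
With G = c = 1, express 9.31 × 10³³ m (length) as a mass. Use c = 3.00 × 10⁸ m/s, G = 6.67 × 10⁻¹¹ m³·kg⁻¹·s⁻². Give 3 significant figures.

Length → mass via c²/G.
9.31 × 10³³ m × (c²/G) = 1.26 × 10⁶¹ kg

1.26 × 10⁶¹ kg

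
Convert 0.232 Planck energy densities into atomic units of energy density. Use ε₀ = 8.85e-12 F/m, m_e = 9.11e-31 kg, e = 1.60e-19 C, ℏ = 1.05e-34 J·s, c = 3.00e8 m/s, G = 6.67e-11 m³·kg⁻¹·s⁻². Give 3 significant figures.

Planck energy density: u_P = c⁷/(ℏG²) = 4.68e113 J/m³
atomic unit of energy density: u_au = E_h/a₀³ = m_e⁴e¹⁰/((4πε₀)⁵ℏ⁸) = 3.01e13 J/m³
0.232 × 4.68e113 / 3.01e13 = 3.60e99

3.60e99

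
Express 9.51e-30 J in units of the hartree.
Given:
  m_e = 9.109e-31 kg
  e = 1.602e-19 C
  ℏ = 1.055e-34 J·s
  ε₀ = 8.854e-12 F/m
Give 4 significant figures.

2.184e-12

hartree: E_h = m_e e⁴/(4πε₀ℏ)² = 4.354e-18 J.
9.51e-30 / 4.354e-18 = 2.184e-12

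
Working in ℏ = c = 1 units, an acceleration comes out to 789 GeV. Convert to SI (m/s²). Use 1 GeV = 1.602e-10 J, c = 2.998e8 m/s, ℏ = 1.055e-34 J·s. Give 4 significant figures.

3.592e35 m/s²

Acceleration is [L]/[T]² = c·[E]/ℏ.
1 GeV → c/ℏ × (1 GeV in J) = 4.552e32 m/s².
Result: 789 × 4.552e32 = 3.592e35 m/s².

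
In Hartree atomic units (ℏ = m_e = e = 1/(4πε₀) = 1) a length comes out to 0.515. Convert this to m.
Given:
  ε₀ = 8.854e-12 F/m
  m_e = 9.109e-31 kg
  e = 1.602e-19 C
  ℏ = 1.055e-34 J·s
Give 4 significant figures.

One Bohr radius: a₀ = 4πε₀ℏ²/(m_e e²) = 5.297e-11 m.
0.515 × 5.297e-11 m = 2.728e-11 m

2.728e-11 m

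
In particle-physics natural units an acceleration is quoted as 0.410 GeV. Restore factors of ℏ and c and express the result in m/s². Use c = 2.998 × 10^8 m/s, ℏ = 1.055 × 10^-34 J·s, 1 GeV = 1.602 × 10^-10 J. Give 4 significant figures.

1.866 × 10^32 m/s²

Acceleration is [L]/[T]² = c·[E]/ℏ.
1 GeV → c/ℏ × (1 GeV in J) = 4.552 × 10^32 m/s².
Result: 0.410 × 4.552 × 10^32 = 1.866 × 10^32 m/s².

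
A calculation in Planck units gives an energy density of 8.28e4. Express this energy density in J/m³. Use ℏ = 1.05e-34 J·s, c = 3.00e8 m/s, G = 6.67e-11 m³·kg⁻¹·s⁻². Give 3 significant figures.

One Planck energy density: u_P = c⁷/(ℏG²) = 4.68e113 J/m³.
8.28e4 × 4.68e113 J/m³ = 3.88e118 J/m³

3.88e118 J/m³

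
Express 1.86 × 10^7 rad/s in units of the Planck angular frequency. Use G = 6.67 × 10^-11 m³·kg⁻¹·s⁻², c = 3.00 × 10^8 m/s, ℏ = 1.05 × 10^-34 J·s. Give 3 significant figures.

Planck angular frequency: ω_P = √(c⁵/(ℏG)) = 1.86 × 10^43 rad/s.
1.86 × 10^7 / 1.86 × 10^43 = 9.99 × 10^-37

9.99 × 10^-37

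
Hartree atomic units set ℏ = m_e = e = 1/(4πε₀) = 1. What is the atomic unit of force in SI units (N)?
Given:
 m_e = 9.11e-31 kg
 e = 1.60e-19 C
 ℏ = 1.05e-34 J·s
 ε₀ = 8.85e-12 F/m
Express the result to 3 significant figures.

The unique combination of the constants set to 1 with dimensions of force is F_au = E_h/a₀ = m_e²e⁶/((4πε₀)³ℏ⁴).
E_h = 4.38e-18 J
a₀ = 5.26e-11 m
E_h/a₀ = 8.33e-8 N

8.33e-8 N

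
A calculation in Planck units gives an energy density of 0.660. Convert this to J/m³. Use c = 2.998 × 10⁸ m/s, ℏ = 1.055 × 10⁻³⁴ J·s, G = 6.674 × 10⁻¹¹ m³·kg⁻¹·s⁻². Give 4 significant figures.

3.057 × 10¹¹³ J/m³

One Planck energy density: u_P = c⁷/(ℏG²) = 4.632 × 10¹¹³ J/m³.
0.660 × 4.632 × 10¹¹³ J/m³ = 3.057 × 10¹¹³ J/m³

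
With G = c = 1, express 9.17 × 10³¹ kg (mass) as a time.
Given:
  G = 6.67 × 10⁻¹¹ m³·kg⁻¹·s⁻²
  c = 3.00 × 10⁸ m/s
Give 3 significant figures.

2.27 × 10⁻⁴ s

Mass → time via G/c³.
9.17 × 10³¹ kg × (G/c³) = 2.27 × 10⁻⁴ s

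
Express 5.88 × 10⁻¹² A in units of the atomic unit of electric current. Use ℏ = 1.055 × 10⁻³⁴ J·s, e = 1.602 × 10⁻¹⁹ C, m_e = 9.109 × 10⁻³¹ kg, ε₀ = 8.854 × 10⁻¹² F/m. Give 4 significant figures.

8.893 × 10⁻¹⁰

atomic unit of electric current: I_au = e E_h/ℏ = m_e e⁵/((4πε₀)²ℏ³) = 6.612 × 10⁻³ A.
5.88 × 10⁻¹² / 6.612 × 10⁻³ = 8.893 × 10⁻¹⁰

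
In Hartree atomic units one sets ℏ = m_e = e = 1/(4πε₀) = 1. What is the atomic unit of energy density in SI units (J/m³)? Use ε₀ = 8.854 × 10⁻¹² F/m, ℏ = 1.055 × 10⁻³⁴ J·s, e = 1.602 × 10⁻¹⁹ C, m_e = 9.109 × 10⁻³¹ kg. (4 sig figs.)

u_au = E_h/a₀³ = m_e⁴e¹⁰/((4πε₀)⁵ℏ⁸)
E_h = 4.354 × 10⁻¹⁸ J
a₀ = 5.297 × 10⁻¹¹ m
E_h/a₀³ = 2.929 × 10¹³ J/m³

2.929 × 10¹³ J/m³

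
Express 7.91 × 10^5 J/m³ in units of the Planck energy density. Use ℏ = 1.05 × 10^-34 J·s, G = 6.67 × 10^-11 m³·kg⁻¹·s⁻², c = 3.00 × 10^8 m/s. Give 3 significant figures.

Planck energy density: u_P = c⁷/(ℏG²) = 4.68 × 10^113 J/m³.
7.91 × 10^5 / 4.68 × 10^113 = 1.69 × 10^-108

1.69 × 10^-108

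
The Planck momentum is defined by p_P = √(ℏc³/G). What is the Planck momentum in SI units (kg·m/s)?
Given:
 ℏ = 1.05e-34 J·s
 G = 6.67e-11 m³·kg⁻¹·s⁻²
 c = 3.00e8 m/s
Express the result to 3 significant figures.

6.52 kg·m/s

p_P = √(ℏc³/G)
  = √(42.5)
  = 6.52 kg·m/s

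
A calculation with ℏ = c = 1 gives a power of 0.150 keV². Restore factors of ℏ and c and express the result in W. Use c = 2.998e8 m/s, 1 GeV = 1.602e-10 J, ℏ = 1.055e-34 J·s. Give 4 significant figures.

Power is [E]/[T] = [E]²/ℏ.
1 GeV² → 1/ℏ × (1 GeV in J)² = 2.433e14 W.
Convert the energy scale: 0.150 keV² = 1.50e-13 GeV².
Result: 1.50e-13 × 2.433e14 = 36.49 W.

36.49 W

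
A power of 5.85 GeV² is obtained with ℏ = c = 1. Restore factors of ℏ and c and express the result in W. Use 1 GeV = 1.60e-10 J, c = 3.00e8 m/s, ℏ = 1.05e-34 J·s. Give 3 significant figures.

Power is [E]/[T] = [E]²/ℏ.
1 GeV² → 1/ℏ × (1 GeV in J)² = 2.44e14 W.
Result: 5.85 × 2.44e14 = 1.43e15 W.

1.43e15 W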